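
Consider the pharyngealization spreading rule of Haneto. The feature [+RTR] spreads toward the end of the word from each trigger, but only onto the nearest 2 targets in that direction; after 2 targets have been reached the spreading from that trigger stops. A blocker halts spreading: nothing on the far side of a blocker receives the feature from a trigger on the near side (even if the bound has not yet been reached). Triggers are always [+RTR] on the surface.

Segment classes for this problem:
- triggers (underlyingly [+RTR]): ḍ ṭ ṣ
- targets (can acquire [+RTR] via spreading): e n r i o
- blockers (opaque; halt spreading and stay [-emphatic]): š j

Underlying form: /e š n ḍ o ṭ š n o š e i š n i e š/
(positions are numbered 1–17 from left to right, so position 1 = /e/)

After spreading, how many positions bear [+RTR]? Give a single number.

3

From /ḍ/ at 4 rightward: 5 /o/ → [+RTR]; 6 /ṭ/ is itself a trigger — this domain ends here.
From /ṭ/ at 6 rightward: 7 /š/ blocks.
Targets with no active source: positions 1 3 8 9 11 12 14 15 16 stay [-emphatic].
[+RTR] positions on the surface: 4 5 6.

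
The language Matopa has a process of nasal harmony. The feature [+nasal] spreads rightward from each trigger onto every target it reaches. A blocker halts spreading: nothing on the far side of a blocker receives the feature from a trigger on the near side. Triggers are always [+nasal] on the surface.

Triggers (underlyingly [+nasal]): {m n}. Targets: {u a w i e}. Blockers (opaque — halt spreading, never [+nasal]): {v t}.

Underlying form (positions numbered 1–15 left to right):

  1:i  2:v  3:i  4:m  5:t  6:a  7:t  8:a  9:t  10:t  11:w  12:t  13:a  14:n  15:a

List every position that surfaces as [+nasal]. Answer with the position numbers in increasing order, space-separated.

From /m/ at 4 rightward: 5 /t/ blocks.
From /n/ at 14 rightward: 15 /a/ → [+nasal]; word edge.
Targets with no active source: positions 1 3 6 8 11 13 stay [-nasal].

4 14 15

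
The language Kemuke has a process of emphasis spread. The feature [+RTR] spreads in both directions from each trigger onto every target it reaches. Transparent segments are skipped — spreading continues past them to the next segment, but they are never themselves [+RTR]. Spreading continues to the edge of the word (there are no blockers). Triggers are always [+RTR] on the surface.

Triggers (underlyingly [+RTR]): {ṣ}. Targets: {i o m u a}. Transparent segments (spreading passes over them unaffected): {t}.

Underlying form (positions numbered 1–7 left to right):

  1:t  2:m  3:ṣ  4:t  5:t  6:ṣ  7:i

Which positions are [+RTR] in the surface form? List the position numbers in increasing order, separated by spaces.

From /ṣ/ at 3 rightward: 4 /t/ transparent; 5 /t/ transparent; 6 /ṣ/ is itself a trigger — this domain ends here.
From /ṣ/ at 3 leftward: 2 /m/ → [+RTR]; 1 /t/ transparent; word edge.
From /ṣ/ at 6 rightward: 7 /i/ → [+RTR]; word edge.
From /ṣ/ at 6 leftward: 5 /t/ transparent; 4 /t/ transparent; 3 /ṣ/ is itself a trigger — this domain ends here.

2 3 6 7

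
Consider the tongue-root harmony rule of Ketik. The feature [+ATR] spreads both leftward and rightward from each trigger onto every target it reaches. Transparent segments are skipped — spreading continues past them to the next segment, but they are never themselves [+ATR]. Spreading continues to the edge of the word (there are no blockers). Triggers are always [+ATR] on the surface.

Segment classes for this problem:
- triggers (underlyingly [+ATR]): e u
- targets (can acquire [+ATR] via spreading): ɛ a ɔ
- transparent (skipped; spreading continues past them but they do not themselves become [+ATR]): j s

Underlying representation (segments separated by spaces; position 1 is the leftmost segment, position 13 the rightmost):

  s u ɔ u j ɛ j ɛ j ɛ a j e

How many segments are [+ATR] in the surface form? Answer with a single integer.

8

From /u/ at 2 rightward: 3 /ɔ/ → [+ATR]; 4 /u/ is itself a trigger — this domain ends here.
From /u/ at 2 leftward: 1 /s/ transparent; word edge.
From /u/ at 4 rightward: 5 /j/ transparent; 6 /ɛ/ → [+ATR]; 7 /j/ transparent; 8 /ɛ/ → [+ATR]; 9 /j/ transparent; 10 /ɛ/ → [+ATR]; 11 /a/ → [+ATR]; 12 /j/ transparent; 13 /e/ is itself a trigger — this domain ends here.
From /u/ at 4 leftward: 3 /ɔ/ → [+ATR]; 2 /u/ is itself a trigger — this domain ends here.
From /e/ at 13 rightward: word edge.
From /e/ at 13 leftward: 12 /j/ transparent; 11 /a/ → [+ATR]; 10 /ɛ/ → [+ATR]; 9 /j/ transparent; 8 /ɛ/ → [+ATR]; 7 /j/ transparent; 6 /ɛ/ → [+ATR]; 5 /j/ transparent; 4 /u/ is itself a trigger — this domain ends here.
[+ATR] positions on the surface: 2 3 4 6 8 10 11 13.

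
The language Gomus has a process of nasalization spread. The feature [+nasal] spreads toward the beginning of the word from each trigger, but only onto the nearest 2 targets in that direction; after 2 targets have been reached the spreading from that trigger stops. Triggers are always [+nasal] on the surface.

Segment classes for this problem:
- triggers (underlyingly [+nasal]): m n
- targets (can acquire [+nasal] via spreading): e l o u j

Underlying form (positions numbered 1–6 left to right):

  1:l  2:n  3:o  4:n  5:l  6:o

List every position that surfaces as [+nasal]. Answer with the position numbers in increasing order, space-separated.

From /n/ at 2 leftward: 1 /l/ → [+nasal]; word edge.
From /n/ at 4 leftward: 3 /o/ → [+nasal]; 2 /n/ is itself a trigger — this domain ends here.
Targets with no active source: positions 5 6 stay [-nasal].

1 2 3 4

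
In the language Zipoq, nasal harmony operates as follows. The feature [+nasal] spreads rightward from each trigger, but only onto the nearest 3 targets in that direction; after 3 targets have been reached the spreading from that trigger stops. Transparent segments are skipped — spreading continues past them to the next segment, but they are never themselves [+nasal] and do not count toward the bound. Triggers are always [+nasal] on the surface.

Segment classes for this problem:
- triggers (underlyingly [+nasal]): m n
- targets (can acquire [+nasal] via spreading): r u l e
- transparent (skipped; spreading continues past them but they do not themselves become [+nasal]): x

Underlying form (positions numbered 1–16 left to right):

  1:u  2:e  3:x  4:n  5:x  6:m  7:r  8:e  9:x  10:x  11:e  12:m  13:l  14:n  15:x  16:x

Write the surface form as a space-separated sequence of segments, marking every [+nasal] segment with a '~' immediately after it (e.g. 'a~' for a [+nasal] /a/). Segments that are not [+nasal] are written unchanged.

From /n/ at 4 rightward: 5 /x/ transparent; 6 /m/ is itself a trigger — this domain ends here.
From /m/ at 6 rightward: 7 /r/ → [+nasal]; 8 /e/ → [+nasal]; 9 /x/ transparent; 10 /x/ transparent; 11 /e/ → [+nasal]; bound reached.
From /m/ at 12 rightward: 13 /l/ → [+nasal]; 14 /n/ is itself a trigger — this domain ends here.
From /n/ at 14 rightward: 15 /x/ transparent; 16 /x/ transparent; word edge.
Targets with no active source: positions 1 2 stay [-nasal].
[+nasal] positions on the surface: 4 6 7 8 11 12 13 14.

u e x n~ x m~ r~ e~ x x e~ m~ l~ n~ x x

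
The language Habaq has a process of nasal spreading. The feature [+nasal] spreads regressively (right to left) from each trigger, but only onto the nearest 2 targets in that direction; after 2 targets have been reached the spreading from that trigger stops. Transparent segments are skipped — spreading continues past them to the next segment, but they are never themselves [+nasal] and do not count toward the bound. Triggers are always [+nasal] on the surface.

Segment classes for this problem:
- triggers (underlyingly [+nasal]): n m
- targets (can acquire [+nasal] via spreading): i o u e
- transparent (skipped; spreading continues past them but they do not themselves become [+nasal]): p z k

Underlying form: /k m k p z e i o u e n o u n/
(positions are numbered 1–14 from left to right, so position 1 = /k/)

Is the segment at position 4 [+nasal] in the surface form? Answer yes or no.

From /m/ at 2 leftward: 1 /k/ transparent; word edge.
From /n/ at 11 leftward: 10 /e/ → [+nasal]; 9 /u/ → [+nasal]; bound reached.
From /n/ at 14 leftward: 13 /u/ → [+nasal]; 12 /o/ → [+nasal]; bound reached.
Targets with no active source: positions 6 7 8 stay [-nasal].
[+nasal] positions on the surface: 2 9 10 11 12 13 14.

no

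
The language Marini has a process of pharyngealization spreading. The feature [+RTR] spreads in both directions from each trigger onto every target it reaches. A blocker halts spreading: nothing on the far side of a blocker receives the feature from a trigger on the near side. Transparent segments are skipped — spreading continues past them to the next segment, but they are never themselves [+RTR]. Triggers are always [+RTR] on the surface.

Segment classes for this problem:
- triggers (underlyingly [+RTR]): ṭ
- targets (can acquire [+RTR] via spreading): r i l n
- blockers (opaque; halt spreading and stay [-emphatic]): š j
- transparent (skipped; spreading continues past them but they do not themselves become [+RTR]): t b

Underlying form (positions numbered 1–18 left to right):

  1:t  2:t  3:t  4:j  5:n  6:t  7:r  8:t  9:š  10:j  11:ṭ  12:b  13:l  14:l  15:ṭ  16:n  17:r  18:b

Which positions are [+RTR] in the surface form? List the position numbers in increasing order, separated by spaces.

11 13 14 15 16 17

From /ṭ/ at 11 rightward: 12 /b/ transparent; 13 /l/ → [+RTR]; 14 /l/ → [+RTR]; 15 /ṭ/ is itself a trigger — this domain ends here.
From /ṭ/ at 11 leftward: 10 /j/ blocks.
From /ṭ/ at 15 rightward: 16 /n/ → [+RTR]; 17 /r/ → [+RTR]; 18 /b/ transparent; word edge.
From /ṭ/ at 15 leftward: 14 /l/ → [+RTR]; 13 /l/ → [+RTR]; 12 /b/ transparent; 11 /ṭ/ is itself a trigger — this domain ends here.
Targets with no active source: positions 5 7 stay [-emphatic].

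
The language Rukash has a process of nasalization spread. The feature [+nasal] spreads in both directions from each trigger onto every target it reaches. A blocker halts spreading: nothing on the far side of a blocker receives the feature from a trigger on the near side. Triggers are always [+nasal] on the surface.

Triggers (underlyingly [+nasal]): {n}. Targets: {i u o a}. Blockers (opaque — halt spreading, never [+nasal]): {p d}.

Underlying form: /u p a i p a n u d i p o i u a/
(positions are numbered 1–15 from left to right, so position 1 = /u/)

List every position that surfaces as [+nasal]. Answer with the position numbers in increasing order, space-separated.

From /n/ at 7 rightward: 8 /u/ → [+nasal]; 9 /d/ blocks.
From /n/ at 7 leftward: 6 /a/ → [+nasal]; 5 /p/ blocks.
Targets with no active source: positions 1 3 4 10 12 13 14 15 stay [-nasal].

6 7 8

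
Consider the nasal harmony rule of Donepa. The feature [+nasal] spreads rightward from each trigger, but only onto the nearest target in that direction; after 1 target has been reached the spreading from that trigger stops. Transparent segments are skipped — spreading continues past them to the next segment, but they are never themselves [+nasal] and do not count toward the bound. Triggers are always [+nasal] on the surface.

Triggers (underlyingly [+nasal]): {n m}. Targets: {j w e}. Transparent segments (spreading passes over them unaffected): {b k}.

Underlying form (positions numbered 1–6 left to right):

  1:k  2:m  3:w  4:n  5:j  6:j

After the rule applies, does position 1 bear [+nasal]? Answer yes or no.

no

From /m/ at 2 rightward: 3 /w/ → [+nasal]; bound reached.
From /n/ at 4 rightward: 5 /j/ → [+nasal]; bound reached.
Target with no active source: position 6 stays [-nasal].
[+nasal] positions on the surface: 2 3 4 5.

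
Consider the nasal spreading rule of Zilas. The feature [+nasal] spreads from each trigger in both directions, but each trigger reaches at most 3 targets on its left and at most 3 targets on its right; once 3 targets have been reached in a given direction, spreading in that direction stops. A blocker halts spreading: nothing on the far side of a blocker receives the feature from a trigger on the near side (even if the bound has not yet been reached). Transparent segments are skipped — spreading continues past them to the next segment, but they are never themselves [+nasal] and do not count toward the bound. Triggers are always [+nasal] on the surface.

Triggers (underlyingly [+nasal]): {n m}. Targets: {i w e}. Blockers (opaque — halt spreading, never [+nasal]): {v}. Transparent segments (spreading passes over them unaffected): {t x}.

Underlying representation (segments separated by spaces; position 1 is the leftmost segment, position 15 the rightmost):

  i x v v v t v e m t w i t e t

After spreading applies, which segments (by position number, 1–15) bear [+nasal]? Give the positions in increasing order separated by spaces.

8 9 11 12 14

From /m/ at 9 rightward: 10 /t/ transparent; 11 /w/ → [+nasal]; 12 /i/ → [+nasal]; 13 /t/ transparent; 14 /e/ → [+nasal]; bound reached.
From /m/ at 9 leftward: 8 /e/ → [+nasal]; 7 /v/ blocks.
Target with no active source: position 1 stays [-nasal].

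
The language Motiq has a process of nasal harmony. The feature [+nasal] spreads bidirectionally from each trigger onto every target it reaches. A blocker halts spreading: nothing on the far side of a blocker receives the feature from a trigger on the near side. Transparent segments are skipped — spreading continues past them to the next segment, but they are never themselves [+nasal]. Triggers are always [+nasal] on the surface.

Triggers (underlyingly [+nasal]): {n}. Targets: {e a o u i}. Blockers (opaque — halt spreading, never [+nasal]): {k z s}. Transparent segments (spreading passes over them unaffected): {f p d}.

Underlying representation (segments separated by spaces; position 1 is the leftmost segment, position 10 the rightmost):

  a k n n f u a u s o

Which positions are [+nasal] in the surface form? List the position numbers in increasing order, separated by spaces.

3 4 6 7 8

From /n/ at 3 rightward: 4 /n/ is itself a trigger — this domain ends here.
From /n/ at 3 leftward: 2 /k/ blocks.
From /n/ at 4 rightward: 5 /f/ transparent; 6 /u/ → [+nasal]; 7 /a/ → [+nasal]; 8 /u/ → [+nasal]; 9 /s/ blocks.
From /n/ at 4 leftward: 3 /n/ is itself a trigger — this domain ends here.
Targets with no active source: positions 1 10 stay [-nasal].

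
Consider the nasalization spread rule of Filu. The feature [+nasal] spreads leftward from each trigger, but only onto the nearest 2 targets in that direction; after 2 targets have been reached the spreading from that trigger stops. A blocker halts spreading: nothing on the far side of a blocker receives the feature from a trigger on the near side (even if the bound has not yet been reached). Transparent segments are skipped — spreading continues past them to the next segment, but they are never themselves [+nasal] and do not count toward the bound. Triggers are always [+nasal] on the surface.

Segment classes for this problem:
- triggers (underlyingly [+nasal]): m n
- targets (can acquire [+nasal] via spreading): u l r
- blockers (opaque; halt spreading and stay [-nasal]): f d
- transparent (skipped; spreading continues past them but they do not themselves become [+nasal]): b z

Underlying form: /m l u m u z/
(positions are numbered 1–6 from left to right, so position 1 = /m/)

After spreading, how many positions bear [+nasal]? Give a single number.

4

From /m/ at 1 leftward: word edge.
From /m/ at 4 leftward: 3 /u/ → [+nasal]; 2 /l/ → [+nasal]; bound reached.
Target with no active source: position 5 stays [-nasal].
[+nasal] positions on the surface: 1 2 3 4.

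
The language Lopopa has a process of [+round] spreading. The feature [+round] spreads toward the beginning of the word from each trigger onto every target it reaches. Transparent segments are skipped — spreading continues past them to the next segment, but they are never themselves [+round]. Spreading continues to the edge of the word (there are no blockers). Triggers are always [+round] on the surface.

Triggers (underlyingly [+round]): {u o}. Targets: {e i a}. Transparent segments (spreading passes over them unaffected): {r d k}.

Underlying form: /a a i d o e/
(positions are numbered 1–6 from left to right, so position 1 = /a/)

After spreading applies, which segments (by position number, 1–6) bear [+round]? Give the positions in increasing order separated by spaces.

1 2 3 5

From /o/ at 5 leftward: 4 /d/ transparent; 3 /i/ → [+round]; 2 /a/ → [+round]; 1 /a/ → [+round]; word edge.
Target with no active source: position 6 stays [-round].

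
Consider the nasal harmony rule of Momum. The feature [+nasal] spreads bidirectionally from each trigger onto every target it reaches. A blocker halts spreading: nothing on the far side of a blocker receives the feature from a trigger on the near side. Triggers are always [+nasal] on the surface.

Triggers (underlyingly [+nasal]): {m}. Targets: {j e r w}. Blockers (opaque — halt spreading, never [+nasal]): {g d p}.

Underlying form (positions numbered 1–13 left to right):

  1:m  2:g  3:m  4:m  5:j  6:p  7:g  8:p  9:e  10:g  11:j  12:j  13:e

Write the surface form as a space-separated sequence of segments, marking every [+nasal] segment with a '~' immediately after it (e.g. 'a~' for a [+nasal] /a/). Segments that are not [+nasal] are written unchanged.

m~ g m~ m~ j~ p g p e g j j e

From /m/ at 1 rightward: 2 /g/ blocks.
From /m/ at 1 leftward: word edge.
From /m/ at 3 rightward: 4 /m/ is itself a trigger — this domain ends here.
From /m/ at 3 leftward: 2 /g/ blocks.
From /m/ at 4 rightward: 5 /j/ → [+nasal]; 6 /p/ blocks.
From /m/ at 4 leftward: 3 /m/ is itself a trigger — this domain ends here.
Targets with no active source: positions 9 11 12 13 stay [-nasal].
[+nasal] positions on the surface: 1 3 4 5.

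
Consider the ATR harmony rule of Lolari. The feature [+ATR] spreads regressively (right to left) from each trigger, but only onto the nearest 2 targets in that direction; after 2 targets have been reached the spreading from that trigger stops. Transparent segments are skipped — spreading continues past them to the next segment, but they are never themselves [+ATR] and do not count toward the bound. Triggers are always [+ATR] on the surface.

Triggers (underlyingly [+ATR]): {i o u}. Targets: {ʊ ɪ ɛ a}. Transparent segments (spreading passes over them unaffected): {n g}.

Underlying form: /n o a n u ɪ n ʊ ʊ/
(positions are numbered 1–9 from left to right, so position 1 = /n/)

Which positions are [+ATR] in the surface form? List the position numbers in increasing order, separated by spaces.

2 3 5

From /o/ at 2 leftward: 1 /n/ transparent; word edge.
From /u/ at 5 leftward: 4 /n/ transparent; 3 /a/ → [+ATR]; 2 /o/ is itself a trigger — this domain ends here.
Targets with no active source: positions 6 8 9 stay [-ATR].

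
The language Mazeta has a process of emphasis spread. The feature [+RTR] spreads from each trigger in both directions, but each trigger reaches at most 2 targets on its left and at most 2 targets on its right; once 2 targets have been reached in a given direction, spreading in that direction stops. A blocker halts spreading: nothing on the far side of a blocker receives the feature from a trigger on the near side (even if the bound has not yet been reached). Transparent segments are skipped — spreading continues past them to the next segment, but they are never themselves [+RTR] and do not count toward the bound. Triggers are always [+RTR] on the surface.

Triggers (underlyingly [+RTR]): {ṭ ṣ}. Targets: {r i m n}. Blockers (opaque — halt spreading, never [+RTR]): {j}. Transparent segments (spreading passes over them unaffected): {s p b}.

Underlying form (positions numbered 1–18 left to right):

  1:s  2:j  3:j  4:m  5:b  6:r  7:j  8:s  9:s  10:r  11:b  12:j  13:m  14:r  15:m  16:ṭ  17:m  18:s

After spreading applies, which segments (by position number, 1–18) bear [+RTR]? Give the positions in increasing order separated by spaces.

14 15 16 17

From /ṭ/ at 16 rightward: 17 /m/ → [+RTR]; 18 /s/ transparent; word edge.
From /ṭ/ at 16 leftward: 15 /m/ → [+RTR]; 14 /r/ → [+RTR]; bound reached.
Targets with no active source: positions 4 6 10 13 stay [-emphatic].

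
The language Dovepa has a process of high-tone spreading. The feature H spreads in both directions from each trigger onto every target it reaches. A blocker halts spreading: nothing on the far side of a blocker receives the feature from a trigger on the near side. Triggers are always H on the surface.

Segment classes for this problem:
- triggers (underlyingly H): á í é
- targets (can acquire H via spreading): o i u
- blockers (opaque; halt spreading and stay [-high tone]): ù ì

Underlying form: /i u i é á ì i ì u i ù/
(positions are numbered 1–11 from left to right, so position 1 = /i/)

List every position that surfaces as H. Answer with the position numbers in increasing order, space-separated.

From /é/ at 4 rightward: 5 /á/ is itself a trigger — this domain ends here.
From /é/ at 4 leftward: 3 /i/ → H; 2 /u/ → H; 1 /i/ → H; word edge.
From /á/ at 5 rightward: 6 /ì/ blocks.
From /á/ at 5 leftward: 4 /é/ is itself a trigger — this domain ends here.
Targets with no active source: positions 7 9 10 stay [-high tone].

1 2 3 4 5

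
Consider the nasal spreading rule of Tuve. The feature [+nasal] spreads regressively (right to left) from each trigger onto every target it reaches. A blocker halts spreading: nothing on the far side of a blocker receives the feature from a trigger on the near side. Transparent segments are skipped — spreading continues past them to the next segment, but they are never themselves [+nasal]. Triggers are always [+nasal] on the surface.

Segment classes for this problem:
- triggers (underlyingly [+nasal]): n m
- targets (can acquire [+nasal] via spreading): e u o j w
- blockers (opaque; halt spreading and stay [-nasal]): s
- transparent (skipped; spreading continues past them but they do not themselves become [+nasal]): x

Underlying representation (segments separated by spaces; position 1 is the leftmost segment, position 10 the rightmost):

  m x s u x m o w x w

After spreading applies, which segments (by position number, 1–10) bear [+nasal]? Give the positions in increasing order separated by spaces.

1 4 6

From /m/ at 1 leftward: word edge.
From /m/ at 6 leftward: 5 /x/ transparent; 4 /u/ → [+nasal]; 3 /s/ blocks.
Targets with no active source: positions 7 8 10 stay [-nasal].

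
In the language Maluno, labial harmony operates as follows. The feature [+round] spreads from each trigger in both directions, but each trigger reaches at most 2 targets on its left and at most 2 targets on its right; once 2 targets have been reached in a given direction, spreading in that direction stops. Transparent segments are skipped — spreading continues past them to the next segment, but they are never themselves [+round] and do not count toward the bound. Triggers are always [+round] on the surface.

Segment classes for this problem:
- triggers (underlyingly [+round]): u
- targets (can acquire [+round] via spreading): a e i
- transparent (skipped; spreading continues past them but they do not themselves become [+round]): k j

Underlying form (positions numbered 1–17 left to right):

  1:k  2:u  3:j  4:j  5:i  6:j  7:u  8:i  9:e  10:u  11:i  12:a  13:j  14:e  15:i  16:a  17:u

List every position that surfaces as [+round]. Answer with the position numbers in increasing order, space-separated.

2 5 7 8 9 10 11 12 15 16 17

From /u/ at 2 rightward: 3 /j/ transparent; 4 /j/ transparent; 5 /i/ → [+round]; 6 /j/ transparent; 7 /u/ is itself a trigger — this domain ends here.
From /u/ at 2 leftward: 1 /k/ transparent; word edge.
From /u/ at 7 rightward: 8 /i/ → [+round]; 9 /e/ → [+round]; bound reached.
From /u/ at 7 leftward: 6 /j/ transparent; 5 /i/ → [+round]; 4 /j/ transparent; 3 /j/ transparent; 2 /u/ is itself a trigger — this domain ends here.
From /u/ at 10 rightward: 11 /i/ → [+round]; 12 /a/ → [+round]; bound reached.
From /u/ at 10 leftward: 9 /e/ → [+round]; 8 /i/ → [+round]; bound reached.
From /u/ at 17 rightward: word edge.
From /u/ at 17 leftward: 16 /a/ → [+round]; 15 /i/ → [+round]; bound reached.
Target with no active source: position 14 stays [-round].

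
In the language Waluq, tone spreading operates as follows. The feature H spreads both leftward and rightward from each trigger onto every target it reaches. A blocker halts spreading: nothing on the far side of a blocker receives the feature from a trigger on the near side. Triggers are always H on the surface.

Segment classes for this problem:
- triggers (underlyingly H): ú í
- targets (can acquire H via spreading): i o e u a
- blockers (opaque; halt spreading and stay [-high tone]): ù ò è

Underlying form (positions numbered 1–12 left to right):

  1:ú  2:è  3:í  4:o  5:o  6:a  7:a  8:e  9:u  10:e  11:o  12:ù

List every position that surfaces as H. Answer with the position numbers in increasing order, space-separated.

From /ú/ at 1 rightward: 2 /è/ blocks.
From /ú/ at 1 leftward: word edge.
From /í/ at 3 rightward: 4 /o/ → H; 5 /o/ → H; 6 /a/ → H; 7 /a/ → H; 8 /e/ → H; 9 /u/ → H; 10 /e/ → H; 11 /o/ → H; 12 /ù/ blocks.
From /í/ at 3 leftward: 2 /è/ blocks.

1 3 4 5 6 7 8 9 10 11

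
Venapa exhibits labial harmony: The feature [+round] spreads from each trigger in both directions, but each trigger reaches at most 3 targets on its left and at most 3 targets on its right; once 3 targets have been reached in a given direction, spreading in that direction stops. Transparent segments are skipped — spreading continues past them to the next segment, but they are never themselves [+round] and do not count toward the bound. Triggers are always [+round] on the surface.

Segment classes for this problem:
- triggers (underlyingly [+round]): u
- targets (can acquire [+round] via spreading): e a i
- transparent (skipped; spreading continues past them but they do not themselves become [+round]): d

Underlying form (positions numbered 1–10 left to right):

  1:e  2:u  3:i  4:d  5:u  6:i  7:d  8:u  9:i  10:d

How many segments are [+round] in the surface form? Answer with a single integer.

From /u/ at 2 rightward: 3 /i/ → [+round]; 4 /d/ transparent; 5 /u/ is itself a trigger — this domain ends here.
From /u/ at 2 leftward: 1 /e/ → [+round]; word edge.
From /u/ at 5 rightward: 6 /i/ → [+round]; 7 /d/ transparent; 8 /u/ is itself a trigger — this domain ends here.
From /u/ at 5 leftward: 4 /d/ transparent; 3 /i/ → [+round]; 2 /u/ is itself a trigger — this domain ends here.
From /u/ at 8 rightward: 9 /i/ → [+round]; 10 /d/ transparent; word edge.
From /u/ at 8 leftward: 7 /d/ transparent; 6 /i/ → [+round]; 5 /u/ is itself a trigger — this domain ends here.
[+round] positions on the surface: 1 2 3 5 6 8 9.

7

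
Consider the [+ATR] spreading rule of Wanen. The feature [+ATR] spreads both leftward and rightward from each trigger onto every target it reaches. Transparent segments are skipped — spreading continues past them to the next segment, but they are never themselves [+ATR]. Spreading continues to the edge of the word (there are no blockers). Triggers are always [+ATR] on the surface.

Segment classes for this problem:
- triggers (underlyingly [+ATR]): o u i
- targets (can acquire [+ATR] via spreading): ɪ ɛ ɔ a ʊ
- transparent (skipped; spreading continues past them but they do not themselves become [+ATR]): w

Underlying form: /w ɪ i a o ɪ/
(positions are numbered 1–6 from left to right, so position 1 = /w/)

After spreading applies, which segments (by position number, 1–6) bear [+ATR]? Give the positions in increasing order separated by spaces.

2 3 4 5 6

From /i/ at 3 rightward: 4 /a/ → [+ATR]; 5 /o/ is itself a trigger — this domain ends here.
From /i/ at 3 leftward: 2 /ɪ/ → [+ATR]; 1 /w/ transparent; word edge.
From /o/ at 5 rightward: 6 /ɪ/ → [+ATR]; word edge.
From /o/ at 5 leftward: 4 /a/ → [+ATR]; 3 /i/ is itself a trigger — this domain ends here.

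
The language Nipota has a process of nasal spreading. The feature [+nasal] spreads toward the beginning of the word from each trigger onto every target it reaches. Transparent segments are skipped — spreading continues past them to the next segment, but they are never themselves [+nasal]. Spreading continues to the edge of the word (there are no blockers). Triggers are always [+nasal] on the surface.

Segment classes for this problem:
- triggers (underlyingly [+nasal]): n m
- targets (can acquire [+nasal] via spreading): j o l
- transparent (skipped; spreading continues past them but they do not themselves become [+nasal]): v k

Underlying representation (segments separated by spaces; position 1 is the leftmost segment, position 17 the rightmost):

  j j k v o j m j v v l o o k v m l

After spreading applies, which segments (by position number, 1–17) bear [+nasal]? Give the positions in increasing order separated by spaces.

1 2 5 6 7 8 11 12 13 16

From /m/ at 7 leftward: 6 /j/ → [+nasal]; 5 /o/ → [+nasal]; 4 /v/ transparent; 3 /k/ transparent; 2 /j/ → [+nasal]; 1 /j/ → [+nasal]; word edge.
From /m/ at 16 leftward: 15 /v/ transparent; 14 /k/ transparent; 13 /o/ → [+nasal]; 12 /o/ → [+nasal]; 11 /l/ → [+nasal]; 10 /v/ transparent; 9 /v/ transparent; 8 /j/ → [+nasal]; 7 /m/ is itself a trigger — this domain ends here.
Target with no active source: position 17 stays [-nasal].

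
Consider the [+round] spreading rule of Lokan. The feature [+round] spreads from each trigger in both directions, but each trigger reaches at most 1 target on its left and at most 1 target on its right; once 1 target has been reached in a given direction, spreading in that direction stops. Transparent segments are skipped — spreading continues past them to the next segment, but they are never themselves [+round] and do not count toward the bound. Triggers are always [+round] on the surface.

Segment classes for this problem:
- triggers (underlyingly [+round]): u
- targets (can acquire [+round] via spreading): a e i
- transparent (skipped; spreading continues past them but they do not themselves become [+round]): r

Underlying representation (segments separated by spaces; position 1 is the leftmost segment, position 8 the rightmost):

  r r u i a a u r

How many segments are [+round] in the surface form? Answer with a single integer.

From /u/ at 3 rightward: 4 /i/ → [+round]; bound reached.
From /u/ at 3 leftward: 2 /r/ transparent; 1 /r/ transparent; word edge.
From /u/ at 7 rightward: 8 /r/ transparent; word edge.
From /u/ at 7 leftward: 6 /a/ → [+round]; bound reached.
Target with no active source: position 5 stays [-round].
[+round] positions on the surface: 3 4 6 7.

4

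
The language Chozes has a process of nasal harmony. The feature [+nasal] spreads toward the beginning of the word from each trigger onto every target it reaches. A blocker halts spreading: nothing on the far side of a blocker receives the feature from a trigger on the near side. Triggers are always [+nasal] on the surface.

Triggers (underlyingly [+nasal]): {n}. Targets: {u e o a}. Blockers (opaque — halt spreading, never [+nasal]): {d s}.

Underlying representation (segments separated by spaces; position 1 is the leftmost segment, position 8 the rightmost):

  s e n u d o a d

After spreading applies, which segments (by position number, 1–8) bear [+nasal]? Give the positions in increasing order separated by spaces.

2 3

From /n/ at 3 leftward: 2 /e/ → [+nasal]; 1 /s/ blocks.
Targets with no active source: positions 4 6 7 stay [-nasal].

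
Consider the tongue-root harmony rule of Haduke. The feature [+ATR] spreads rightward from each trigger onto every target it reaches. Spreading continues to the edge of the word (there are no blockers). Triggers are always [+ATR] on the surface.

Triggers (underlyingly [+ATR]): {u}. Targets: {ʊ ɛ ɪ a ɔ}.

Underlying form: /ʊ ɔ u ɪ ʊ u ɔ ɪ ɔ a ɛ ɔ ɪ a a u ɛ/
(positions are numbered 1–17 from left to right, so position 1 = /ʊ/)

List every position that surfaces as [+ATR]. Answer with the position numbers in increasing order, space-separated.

From /u/ at 3 rightward: 4 /ɪ/ → [+ATR]; 5 /ʊ/ → [+ATR]; 6 /u/ is itself a trigger — this domain ends here.
From /u/ at 6 rightward: 7 /ɔ/ → [+ATR]; 8 /ɪ/ → [+ATR]; 9 /ɔ/ → [+ATR]; 10 /a/ → [+ATR]; 11 /ɛ/ → [+ATR]; 12 /ɔ/ → [+ATR]; 13 /ɪ/ → [+ATR]; 14 /a/ → [+ATR]; 15 /a/ → [+ATR]; 16 /u/ is itself a trigger — this domain ends here.
From /u/ at 16 rightward: 17 /ɛ/ → [+ATR]; word edge.
Targets with no active source: positions 1 2 stay [-ATR].

3 4 5 6 7 8 9 10 11 12 13 14 15 16 17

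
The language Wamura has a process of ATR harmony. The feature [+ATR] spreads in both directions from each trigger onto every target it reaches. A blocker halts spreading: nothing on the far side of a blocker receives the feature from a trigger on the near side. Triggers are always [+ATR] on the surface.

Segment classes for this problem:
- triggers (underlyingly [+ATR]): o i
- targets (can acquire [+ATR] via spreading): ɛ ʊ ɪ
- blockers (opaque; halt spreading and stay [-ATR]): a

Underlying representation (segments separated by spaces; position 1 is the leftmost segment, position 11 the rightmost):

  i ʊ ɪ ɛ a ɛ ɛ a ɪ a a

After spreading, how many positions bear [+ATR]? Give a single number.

From /i/ at 1 rightward: 2 /ʊ/ → [+ATR]; 3 /ɪ/ → [+ATR]; 4 /ɛ/ → [+ATR]; 5 /a/ blocks.
From /i/ at 1 leftward: word edge.
Targets with no active source: positions 6 7 9 stay [-ATR].
[+ATR] positions on the surface: 1 2 3 4.

4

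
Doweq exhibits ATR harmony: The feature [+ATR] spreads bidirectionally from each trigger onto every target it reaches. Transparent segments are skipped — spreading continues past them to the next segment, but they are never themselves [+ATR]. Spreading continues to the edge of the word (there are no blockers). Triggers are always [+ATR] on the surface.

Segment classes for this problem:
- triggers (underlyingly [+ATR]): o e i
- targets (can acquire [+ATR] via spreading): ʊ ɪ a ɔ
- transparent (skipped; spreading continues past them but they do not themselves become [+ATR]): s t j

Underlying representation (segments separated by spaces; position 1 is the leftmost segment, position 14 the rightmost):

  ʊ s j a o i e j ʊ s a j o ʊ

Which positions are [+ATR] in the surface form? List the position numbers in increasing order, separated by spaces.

From /o/ at 5 rightward: 6 /i/ is itself a trigger — this domain ends here.
From /o/ at 5 leftward: 4 /a/ → [+ATR]; 3 /j/ transparent; 2 /s/ transparent; 1 /ʊ/ → [+ATR]; word edge.
From /i/ at 6 rightward: 7 /e/ is itself a trigger — this domain ends here.
From /i/ at 6 leftward: 5 /o/ is itself a trigger — this domain ends here.
From /e/ at 7 rightward: 8 /j/ transparent; 9 /ʊ/ → [+ATR]; 10 /s/ transparent; 11 /a/ → [+ATR]; 12 /j/ transparent; 13 /o/ is itself a trigger — this domain ends here.
From /e/ at 7 leftward: 6 /i/ is itself a trigger — this domain ends here.
From /o/ at 13 rightward: 14 /ʊ/ → [+ATR]; word edge.
From /o/ at 13 leftward: 12 /j/ transparent; 11 /a/ → [+ATR]; 10 /s/ transparent; 9 /ʊ/ → [+ATR]; 8 /j/ transparent; 7 /e/ is itself a trigger — this domain ends here.

1 4 5 6 7 9 11 13 14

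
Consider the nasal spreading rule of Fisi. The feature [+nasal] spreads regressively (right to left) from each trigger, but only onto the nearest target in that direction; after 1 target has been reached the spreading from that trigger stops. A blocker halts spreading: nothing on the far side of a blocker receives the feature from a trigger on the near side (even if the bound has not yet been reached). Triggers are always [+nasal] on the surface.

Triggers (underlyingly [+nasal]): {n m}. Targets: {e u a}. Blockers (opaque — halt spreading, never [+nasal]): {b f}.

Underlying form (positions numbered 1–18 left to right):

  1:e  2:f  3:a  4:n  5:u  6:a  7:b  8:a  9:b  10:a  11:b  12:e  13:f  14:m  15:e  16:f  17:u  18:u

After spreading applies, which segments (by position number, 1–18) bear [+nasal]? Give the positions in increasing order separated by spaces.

3 4 14

From /n/ at 4 leftward: 3 /a/ → [+nasal]; bound reached.
From /m/ at 14 leftward: 13 /f/ blocks.
Targets with no active source: positions 1 5 6 8 10 12 15 17 18 stay [-nasal].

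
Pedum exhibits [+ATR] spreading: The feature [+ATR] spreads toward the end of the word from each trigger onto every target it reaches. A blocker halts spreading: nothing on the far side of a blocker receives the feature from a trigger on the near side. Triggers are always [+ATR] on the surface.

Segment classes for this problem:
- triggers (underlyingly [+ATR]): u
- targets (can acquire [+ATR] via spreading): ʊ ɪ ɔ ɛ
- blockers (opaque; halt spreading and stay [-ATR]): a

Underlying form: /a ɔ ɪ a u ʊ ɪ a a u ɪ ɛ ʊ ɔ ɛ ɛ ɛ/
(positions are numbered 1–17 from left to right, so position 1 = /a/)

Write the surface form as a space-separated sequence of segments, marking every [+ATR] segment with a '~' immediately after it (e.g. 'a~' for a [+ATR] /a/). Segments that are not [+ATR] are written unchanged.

a ɔ ɪ a u~ ʊ~ ɪ~ a a u~ ɪ~ ɛ~ ʊ~ ɔ~ ɛ~ ɛ~ ɛ~

From /u/ at 5 rightward: 6 /ʊ/ → [+ATR]; 7 /ɪ/ → [+ATR]; 8 /a/ blocks.
From /u/ at 10 rightward: 11 /ɪ/ → [+ATR]; 12 /ɛ/ → [+ATR]; 13 /ʊ/ → [+ATR]; 14 /ɔ/ → [+ATR]; 15 /ɛ/ → [+ATR]; 16 /ɛ/ → [+ATR]; 17 /ɛ/ → [+ATR]; word edge.
Targets with no active source: positions 2 3 stay [-ATR].
[+ATR] positions on the surface: 5 6 7 10 11 12 13 14 15 16 17.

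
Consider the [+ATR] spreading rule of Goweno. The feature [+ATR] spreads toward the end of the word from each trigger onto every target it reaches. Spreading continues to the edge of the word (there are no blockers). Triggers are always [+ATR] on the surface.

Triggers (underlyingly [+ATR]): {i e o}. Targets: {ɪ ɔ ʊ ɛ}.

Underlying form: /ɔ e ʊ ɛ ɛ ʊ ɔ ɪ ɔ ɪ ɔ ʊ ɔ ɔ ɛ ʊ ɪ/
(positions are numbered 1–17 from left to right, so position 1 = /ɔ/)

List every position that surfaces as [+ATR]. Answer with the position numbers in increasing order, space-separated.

2 3 4 5 6 7 8 9 10 11 12 13 14 15 16 17

From /e/ at 2 rightward: 3 /ʊ/ → [+ATR]; 4 /ɛ/ → [+ATR]; 5 /ɛ/ → [+ATR]; 6 /ʊ/ → [+ATR]; 7 /ɔ/ → [+ATR]; 8 /ɪ/ → [+ATR]; 9 /ɔ/ → [+ATR]; 10 /ɪ/ → [+ATR]; 11 /ɔ/ → [+ATR]; 12 /ʊ/ → [+ATR]; 13 /ɔ/ → [+ATR]; 14 /ɔ/ → [+ATR]; 15 /ɛ/ → [+ATR]; 16 /ʊ/ → [+ATR]; 17 /ɪ/ → [+ATR]; word edge.
Target with no active source: position 1 stays [-ATR].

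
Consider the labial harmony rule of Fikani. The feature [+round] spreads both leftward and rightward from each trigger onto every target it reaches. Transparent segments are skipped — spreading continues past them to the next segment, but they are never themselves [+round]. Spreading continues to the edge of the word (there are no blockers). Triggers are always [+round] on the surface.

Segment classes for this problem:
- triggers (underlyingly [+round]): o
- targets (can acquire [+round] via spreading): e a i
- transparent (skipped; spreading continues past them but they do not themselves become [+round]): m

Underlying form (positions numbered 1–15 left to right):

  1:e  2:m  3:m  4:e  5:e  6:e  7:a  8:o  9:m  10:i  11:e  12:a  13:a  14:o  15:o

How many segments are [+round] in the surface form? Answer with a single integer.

12

From /o/ at 8 rightward: 9 /m/ transparent; 10 /i/ → [+round]; 11 /e/ → [+round]; 12 /a/ → [+round]; 13 /a/ → [+round]; 14 /o/ is itself a trigger — this domain ends here.
From /o/ at 8 leftward: 7 /a/ → [+round]; 6 /e/ → [+round]; 5 /e/ → [+round]; 4 /e/ → [+round]; 3 /m/ transparent; 2 /m/ transparent; 1 /e/ → [+round]; word edge.
From /o/ at 14 rightward: 15 /o/ is itself a trigger — this domain ends here.
From /o/ at 14 leftward: 13 /a/ → [+round]; 12 /a/ → [+round]; 11 /e/ → [+round]; 10 /i/ → [+round]; 9 /m/ transparent; 8 /o/ is itself a trigger — this domain ends here.
From /o/ at 15 rightward: word edge.
From /o/ at 15 leftward: 14 /o/ is itself a trigger — this domain ends here.
[+round] positions on the surface: 1 4 5 6 7 8 10 11 12 13 14 15.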